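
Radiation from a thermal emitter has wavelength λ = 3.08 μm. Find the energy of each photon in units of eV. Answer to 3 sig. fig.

0.403 eV

In SI units: λ = 3.08 μm = 3.08e-6 m.
Since E = hc/λ for a photon, E = 6.449e-20 J.
Converting to eV: E = 0.4025 eV ≈ 0.403 eV.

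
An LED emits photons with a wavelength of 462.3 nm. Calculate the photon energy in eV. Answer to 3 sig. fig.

2.68 eV

Convert to SI: λ = 462.3 nm = 4.623e-7 m.
Apply E = hc/λ: E = 4.297e-19 J.
Converting to eV: E = 2.682 eV ≈ 2.68 eV.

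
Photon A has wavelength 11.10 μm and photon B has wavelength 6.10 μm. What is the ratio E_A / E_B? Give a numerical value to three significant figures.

E_A = 1.790 × 10^-20 J (from wavelength = 11.10 μm, via E = hc/λ).
E_B = 3.256 × 10^-20 J (from wavelength = 6.10 μm, via E = hc/λ).
Ratio = 1.790 × 10^-20 / 3.256 × 10^-20 = 0.550.

0.550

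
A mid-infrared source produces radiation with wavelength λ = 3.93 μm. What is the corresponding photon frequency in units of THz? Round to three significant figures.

In SI units: λ = 3.93 μm = 3.93 × 10^-6 m.
The photon relation is f = c/λ, giving f = 7.628 × 10^13 Hz.
Converting to THz: f = 76.28 THz ≈ 76.3 THz.

76.3 THz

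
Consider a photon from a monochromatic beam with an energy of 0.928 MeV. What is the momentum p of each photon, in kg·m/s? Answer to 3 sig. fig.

Convert to SI: E = 0.928 MeV = 1.4868e-13 J.
For a photon p = E/c, so p = 4.959e-22 kg·m/s.
So p ≈ 4.96e-22 kg·m/s.

4.96e-22 kg·m/s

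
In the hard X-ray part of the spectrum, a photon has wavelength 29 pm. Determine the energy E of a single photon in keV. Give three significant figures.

42.8 keV

Use h = 6.62607015 × 10^-34 J·s, c = 2.99792458 × 10^8 m/s, 1 eV = 1.602176634 × 10^-19 J.
In SI units: λ = 29 pm = 2.9 × 10^-11 m.
Since E = hc/λ for a photon, E = 6.850 × 10^-15 J.
Converting to keV: E = 42.75 keV ≈ 42.8 keV.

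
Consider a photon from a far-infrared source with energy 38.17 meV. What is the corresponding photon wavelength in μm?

32.5 μm

(h = 6.62607015e-34 J·s, c = 2.99792458e8 m/s, 1 eV = 1.602176634e-19 J.)
In SI units: E = 38.17 meV = 6.1155e-21 J.
Apply λ = hc/E: λ = 3.248e-5 m.
Converting to μm: λ = 32.48 μm ≈ 32.5 μm.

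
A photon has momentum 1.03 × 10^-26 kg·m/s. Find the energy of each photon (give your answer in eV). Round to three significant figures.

19.3 eV

Since E = pc for a photon, E = 3.088 × 10^-18 J.
Converting to eV: E = 19.27 eV ≈ 19.3 eV.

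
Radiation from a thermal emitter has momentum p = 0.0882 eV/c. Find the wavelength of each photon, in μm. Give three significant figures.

Take h = 6.62607015 × 10^-34 J·s, c = 2.99792458 × 10^8 m/s, 1 eV = 1.602176634 × 10^-19 J.
First convert: p = 0.0882 eV/c = 4.7137 × 10^-29 kg·m/s.
For a photon λ = h/p, so λ = 1.406 × 10^-5 m.
Converting to μm: λ = 14.06 μm ≈ 14.1 μm.

14.1 μm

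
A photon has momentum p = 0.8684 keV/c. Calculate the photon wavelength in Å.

(h = 6.62607015 × 10^-34 J·s, c = 2.99792458 × 10^8 m/s, 1 eV = 1.602176634 × 10^-19 J.)
First convert: p = 0.8684 keV/c = 4.6410 × 10^-25 kg·m/s.
For a photon λ = h/p, so λ = 1.428 × 10^-9 m.
Converting to Å: λ = 14.28 Å ≈ 14.3 Å.

14.3 Å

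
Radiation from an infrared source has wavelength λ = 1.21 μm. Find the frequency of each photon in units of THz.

(c = 2.99792458 × 10^8 m/s.)
In SI units: λ = 1.21 μm = 1.21 × 10^-6 m.
Since f = c/λ for a photon, f = 2.478 × 10^14 Hz.
Converting to THz: f = 247.8 THz ≈ 248 THz.

248 THz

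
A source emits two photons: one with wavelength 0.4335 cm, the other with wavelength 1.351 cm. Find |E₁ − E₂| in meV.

0.194 meV

Using E = hc/λ: E₁ = 4.5823 × 10^-23 J, E₂ = 1.4704 × 10^-23 J.
|ΔE| = |4.5823 × 10^-23 − 1.4704 × 10^-23| = 3.11 × 10^-23 J = 0.194 meV.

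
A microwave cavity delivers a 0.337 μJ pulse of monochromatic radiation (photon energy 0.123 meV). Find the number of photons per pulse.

1.71·10^16 photons

Per-photon energy: E = 1.971·10^-23 J (from energy = 0.123 meV).
N = E_total / E_photon = 3.37·10^-7 J / 1.971·10^-23 J = 1.71·10^16.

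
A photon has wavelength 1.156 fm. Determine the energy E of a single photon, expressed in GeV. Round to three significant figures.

(h = 6.62607015 × 10^-34 J·s, c = 2.99792458 × 10^8 m/s, 1 eV = 1.602176634 × 10^-19 J.)
In SI units: λ = 1.156 fm = 1.156 × 10^-15 m.
Apply E = hc/λ: E = 1.718 × 10^-10 J.
Converting to GeV: E = 1.073 GeV ≈ 1.07 GeV.

1.07 GeV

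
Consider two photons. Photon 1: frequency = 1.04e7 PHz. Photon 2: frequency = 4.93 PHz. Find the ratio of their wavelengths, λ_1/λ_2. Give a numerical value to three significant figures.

4.74e-7

λ_1 = 2.883e-14 m (from frequency = 1.04e7 PHz, via λ = c/f).
λ_2 = 6.081e-8 m (from frequency = 4.93 PHz, via λ = c/f).
Ratio = 2.883e-14 / 6.081e-8 = 4.74e-7.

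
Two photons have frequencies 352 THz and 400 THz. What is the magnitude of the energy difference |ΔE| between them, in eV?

Using E = hf: E₁ = 2.332 × 10^-19 J, E₂ = 2.650 × 10^-19 J.
|ΔE| = |2.332 × 10^-19 − 2.650 × 10^-19| = 3.18 × 10^-20 J = 0.199 eV.

0.199 eV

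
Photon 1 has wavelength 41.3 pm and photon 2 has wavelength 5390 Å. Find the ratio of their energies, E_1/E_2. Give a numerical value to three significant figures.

1.31e4

E_1 = 4.810e-15 J (from wavelength = 41.3 pm, via E = hc/λ).
E_2 = 3.685e-19 J (from wavelength = 5390 Å, via E = hc/λ).
Ratio = 4.810e-15 / 3.685e-19 = 1.31e4.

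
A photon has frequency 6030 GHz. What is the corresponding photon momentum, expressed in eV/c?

Use h = 6.62607015e-34 J·s, c = 2.99792458e8 m/s, 1 eV = 1.602176634e-19 J.
First convert: f = 6030 GHz = 6.03e12 Hz.
For a photon p = hf/c, so p = 1.333e-29 kg·m/s.
Converting to eV/c: p = 0.02494 eV/c ≈ 0.0249 eV/c.

0.0249 eV/c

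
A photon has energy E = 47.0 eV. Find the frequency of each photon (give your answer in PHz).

11.4 PHz

(h = 6.62607015·10^-34 J·s, 1 eV = 1.602176634·10^-19 J.)
In SI units: E = 47.0 eV = 7.5302·10^-18 J.
For a photon f = E/h, so f = 1.136·10^16 Hz.
Converting to PHz: f = 11.36 PHz ≈ 11.4 PHz.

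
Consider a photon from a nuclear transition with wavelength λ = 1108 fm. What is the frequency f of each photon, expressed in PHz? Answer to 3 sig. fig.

2.71·10^5 PHz

Use c = 2.99792458·10^8 m/s.
First convert: λ = 1108 fm = 1.108·10^-12 m.
For a photon f = c/λ, so f = 2.706·10^20 Hz.
Converting to PHz: f = 270600 PHz ≈ 2.71·10^5 PHz.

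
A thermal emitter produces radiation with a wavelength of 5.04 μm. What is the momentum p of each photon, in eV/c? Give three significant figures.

Use h = 6.62607015e-34 J·s, c = 2.99792458e8 m/s, 1 eV = 1.602176634e-19 J.
In SI units: λ = 5.04 μm = 5.04e-6 m.
Apply p = h/λ: p = 1.315e-28 kg·m/s.
Converting to eV/c: p = 0.2460 eV/c ≈ 0.246 eV/c.

0.246 eV/c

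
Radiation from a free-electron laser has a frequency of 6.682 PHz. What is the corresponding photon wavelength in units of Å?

Convert to SI: f = 6.682 PHz = 6.682e15 Hz.
Since λ = c/f for a photon, λ = 4.487e-8 m.
Converting to Å: λ = 448.7 Å ≈ 449 Å.

449 Å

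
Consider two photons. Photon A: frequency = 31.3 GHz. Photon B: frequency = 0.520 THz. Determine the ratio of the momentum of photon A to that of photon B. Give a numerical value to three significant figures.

p_A = 6.918·10^-32 kg·m/s (from frequency = 31.3 GHz, via p = hf/c).
p_B = 1.149·10^-30 kg·m/s (from frequency = 0.520 THz, via p = hf/c).
Ratio = 6.918·10^-32 / 1.149·10^-30 = 0.0602.

0.0602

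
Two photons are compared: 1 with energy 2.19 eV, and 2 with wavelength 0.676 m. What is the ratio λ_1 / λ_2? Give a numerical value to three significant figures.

λ_1 = 5.661·10^-7 m (from energy = 2.19 eV, via λ = hc/E).
λ_2 = 0.6760 m (from wavelength = 0.676 m, via λ given directly).
Ratio = 5.661·10^-7 / 0.6760 = 8.37·10^-7.

8.37·10^-7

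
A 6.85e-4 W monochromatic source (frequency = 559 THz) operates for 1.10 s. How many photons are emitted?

Total energy: E_total = P·t = 6.85e-4 × 1.10 = 7.535e-4 J.
Per-photon energy: E = 3.704e-19 J.
N = E_total / E_photon = 2.03e15.

2.03e15 photons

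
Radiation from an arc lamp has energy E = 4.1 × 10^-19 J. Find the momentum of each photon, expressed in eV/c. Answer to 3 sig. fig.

Since p = E/c for a photon, p = 1.368 × 10^-27 kg·m/s.
Converting to eV/c: p = 2.559 eV/c ≈ 2.56 eV/c.

2.56 eV/c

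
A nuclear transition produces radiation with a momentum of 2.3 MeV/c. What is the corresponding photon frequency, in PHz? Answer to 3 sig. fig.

5.56e5 PHz

Take h = 6.62607015e-34 J·s, c = 2.99792458e8 m/s, 1 eV = 1.602176634e-19 J.
In SI units: p = 2.3 MeV/c = 1.2292e-21 kg·m/s.
For a photon f = pc/h, so f = 5.561e20 Hz.
Converting to PHz: f = 556100 PHz ≈ 5.56e5 PHz.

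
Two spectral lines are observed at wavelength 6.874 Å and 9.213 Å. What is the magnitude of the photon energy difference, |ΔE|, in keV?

0.458 keV

Using E = hc/λ: E₁ = 2.8898e-16 J, E₂ = 2.1561e-16 J.
|ΔE| = |2.8898e-16 − 2.1561e-16| = 7.34e-17 J = 0.458 keV.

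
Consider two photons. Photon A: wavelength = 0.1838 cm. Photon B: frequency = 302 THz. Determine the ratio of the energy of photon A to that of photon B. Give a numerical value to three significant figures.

5.40e-4

E_A = 1.081e-22 J (from wavelength = 0.1838 cm, via E = hc/λ).
E_B = 2.001e-19 J (from frequency = 302 THz, via E = hf).
Ratio = 1.081e-22 / 2.001e-19 = 5.40e-4.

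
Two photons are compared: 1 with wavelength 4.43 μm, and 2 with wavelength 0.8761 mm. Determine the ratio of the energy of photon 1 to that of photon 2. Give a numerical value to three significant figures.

E_1 = 4.484 × 10^-20 J (from wavelength = 4.43 μm, via E = hc/λ).
E_2 = 2.267 × 10^-22 J (from wavelength = 0.8761 mm, via E = hc/λ).
Ratio = 4.484 × 10^-20 / 2.267 × 10^-22 = 198.

198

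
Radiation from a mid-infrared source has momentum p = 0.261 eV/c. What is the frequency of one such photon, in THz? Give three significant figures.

63.1 THz

Use h = 6.62607015 × 10^-34 J·s, c = 2.99792458 × 10^8 m/s, 1 eV = 1.602176634 × 10^-19 J.
In SI units: p = 0.261 eV/c = 1.3949 × 10^-28 kg·m/s.
For a photon f = pc/h, so f = 6.311 × 10^13 Hz.
Converting to THz: f = 63.11 THz ≈ 63.1 THz.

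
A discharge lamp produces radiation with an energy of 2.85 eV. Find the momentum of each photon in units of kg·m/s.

1.52e-27 kg·m/s

In SI units: E = 2.85 eV = 4.5662e-19 J.
Apply p = E/c: p = 1.523e-27 kg·m/s.
So p ≈ 1.52e-27 kg·m/s.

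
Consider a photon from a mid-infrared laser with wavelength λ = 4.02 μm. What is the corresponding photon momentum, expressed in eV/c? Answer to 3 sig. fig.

0.308 eV/c

In SI units: λ = 4.02 μm = 4.02 × 10^-6 m.
Since p = h/λ for a photon, p = 1.648 × 10^-28 kg·m/s.
Converting to eV/c: p = 0.3084 eV/c ≈ 0.308 eV/c.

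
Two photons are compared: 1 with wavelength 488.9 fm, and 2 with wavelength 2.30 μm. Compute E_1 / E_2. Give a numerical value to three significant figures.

E_1 = 4.063·10^-13 J (from wavelength = 488.9 fm, via E = hc/λ).
E_2 = 8.637·10^-20 J (from wavelength = 2.30 μm, via E = hc/λ).
Ratio = 4.063·10^-13 / 8.637·10^-20 = 4.70·10^6.

4.70·10^6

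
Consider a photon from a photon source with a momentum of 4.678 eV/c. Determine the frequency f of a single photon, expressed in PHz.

1.13 PHz

Convert to SI: p = 4.678 eV/c = 2.5001 × 10^-27 kg·m/s.
For a photon f = pc/h, so f = 1.131 × 10^15 Hz.
Converting to PHz: f = 1.131 PHz ≈ 1.13 PHz.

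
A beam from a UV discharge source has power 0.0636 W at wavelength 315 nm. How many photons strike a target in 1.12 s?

Total energy: E_total = P·t = 0.0636 × 1.12 = 0.07123 J.
Per-photon energy: E = 6.306e-19 J.
N = E_total / E_photon = 1.13e17.

1.13e17 photons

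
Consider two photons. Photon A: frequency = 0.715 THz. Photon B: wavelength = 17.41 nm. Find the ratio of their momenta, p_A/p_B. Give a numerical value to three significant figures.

4.15 × 10^-5

p_A = 1.580 × 10^-30 kg·m/s (from frequency = 0.715 THz, via p = hf/c).
p_B = 3.806 × 10^-26 kg·m/s (from wavelength = 17.41 nm, via p = h/λ).
Ratio = 1.580 × 10^-30 / 3.806 × 10^-26 = 4.15 × 10^-5.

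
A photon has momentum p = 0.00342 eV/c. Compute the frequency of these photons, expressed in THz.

Convert to SI: p = 0.00342 eV/c = 1.8277e-30 kg·m/s.
Since f = pc/h for a photon, f = 8.270e11 Hz.
Converting to THz: f = 0.8270 THz ≈ 0.827 THz.

0.827 THz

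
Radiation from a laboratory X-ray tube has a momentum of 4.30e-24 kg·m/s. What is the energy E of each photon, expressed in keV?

The photon relation is E = pc, giving E = 1.289e-15 J.
Converting to keV: E = 8.046 keV ≈ 8.05 keV.

8.05 keV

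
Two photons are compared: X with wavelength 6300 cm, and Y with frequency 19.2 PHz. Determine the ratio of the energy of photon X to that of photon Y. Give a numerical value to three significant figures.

E_X = 3.153e-27 J (from wavelength = 6300 cm, via E = hc/λ).
E_Y = 1.272e-17 J (from frequency = 19.2 PHz, via E = hf).
Ratio = 3.153e-27 / 1.272e-17 = 2.48e-10.

2.48e-10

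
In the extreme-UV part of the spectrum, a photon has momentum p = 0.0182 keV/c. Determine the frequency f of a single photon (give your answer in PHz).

4.40 PHz

Take h = 6.62607015 × 10^-34 J·s, c = 2.99792458 × 10^8 m/s, 1 eV = 1.602176634 × 10^-19 J.
Convert to SI: p = 0.0182 keV/c = 9.7266 × 10^-27 kg·m/s.
Apply f = pc/h: f = 4.401 × 10^15 Hz.
Converting to PHz: f = 4.401 PHz ≈ 4.40 PHz.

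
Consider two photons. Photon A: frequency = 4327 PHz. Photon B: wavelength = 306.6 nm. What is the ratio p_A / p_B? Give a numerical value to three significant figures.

4430

p_A = 9.564e-24 kg·m/s (from frequency = 4327 PHz, via p = hf/c).
p_B = 2.161e-27 kg·m/s (from wavelength = 306.6 nm, via p = h/λ).
Ratio = 9.564e-24 / 2.161e-27 = 4430.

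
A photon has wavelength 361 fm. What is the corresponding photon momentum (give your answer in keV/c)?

3430 keV/c

Convert to SI: λ = 361 fm = 3.61e-13 m.
Apply p = h/λ: p = 1.835e-21 kg·m/s.
Converting to keV/c: p = 3434 keV/c ≈ 3430 keV/c.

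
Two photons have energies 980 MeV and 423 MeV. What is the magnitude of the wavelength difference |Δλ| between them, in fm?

1.67 fm

Using λ = hc/E: λ₁ = 1.265·10^-15 m, λ₂ = 2.931·10^-15 m.
|Δλ| = |1.265·10^-15 − 2.931·10^-15| = 1.67·10^-15 m = 1.67 fm.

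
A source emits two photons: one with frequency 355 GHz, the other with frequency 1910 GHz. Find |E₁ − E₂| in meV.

Using E = hf: E₁ = 2.352e-22 J, E₂ = 1.266e-21 J.
|ΔE| = |2.352e-22 − 1.266e-21| = 1.03e-21 J = 6.43 meV.

6.43 meV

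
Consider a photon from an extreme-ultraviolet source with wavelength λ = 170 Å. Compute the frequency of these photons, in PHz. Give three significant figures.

17.6 PHz

Take c = 2.99792458e8 m/s.
Convert to SI: λ = 170 Å = 1.7e-8 m.
Apply f = c/λ: f = 1.763e16 Hz.
Converting to PHz: f = 17.63 PHz ≈ 17.6 PHz.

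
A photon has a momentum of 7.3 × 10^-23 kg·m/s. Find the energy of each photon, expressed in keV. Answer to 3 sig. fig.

137 keV

For a photon E = pc, so E = 2.188 × 10^-14 J.
Converting to keV: E = 136.6 keV ≈ 137 keV.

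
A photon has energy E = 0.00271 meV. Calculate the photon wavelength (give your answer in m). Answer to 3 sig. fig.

Use h = 6.62607015·10^-34 J·s, c = 2.99792458·10^8 m/s, 1 eV = 1.602176634·10^-19 J.
Convert to SI: E = 0.00271 meV = 4.3419·10^-25 J.
The photon relation is λ = hc/E, giving λ = 0.4575 m.
So λ ≈ 0.458 m.

0.458 m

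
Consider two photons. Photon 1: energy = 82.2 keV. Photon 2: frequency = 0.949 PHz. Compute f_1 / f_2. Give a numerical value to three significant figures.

2.09·10^4

f_1 = 1.988·10^19 Hz (from energy = 82.2 keV, via f = E/h).
f_2 = 9.490·10^14 Hz (from frequency = 0.949 PHz, via f given directly).
Ratio = 1.988·10^19 / 9.490·10^14 = 2.09·10^4.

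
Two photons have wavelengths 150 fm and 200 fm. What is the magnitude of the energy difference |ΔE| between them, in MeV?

Using E = hc/λ: E₁ = 1.324e-12 J, E₂ = 9.932e-13 J.
|ΔE| = |1.324e-12 − 9.932e-13| = 3.31e-13 J = 2.07 MeV.

2.07 MeV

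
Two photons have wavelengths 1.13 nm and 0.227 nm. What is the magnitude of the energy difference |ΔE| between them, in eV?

4360 eV

Using E = hc/λ: E₁ = 1.758 × 10^-16 J, E₂ = 8.751 × 10^-16 J.
|ΔE| = |1.758 × 10^-16 − 8.751 × 10^-16| = 6.99 × 10^-16 J = 4360 eV.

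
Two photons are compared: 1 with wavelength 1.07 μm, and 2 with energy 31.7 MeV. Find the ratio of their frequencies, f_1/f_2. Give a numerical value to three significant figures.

f_1 = 2.802e14 Hz (from wavelength = 1.07 μm, via f = c/λ).
f_2 = 7.665e21 Hz (from energy = 31.7 MeV, via f = E/h).
Ratio = 2.802e14 / 7.665e21 = 3.66e-8.

3.66e-8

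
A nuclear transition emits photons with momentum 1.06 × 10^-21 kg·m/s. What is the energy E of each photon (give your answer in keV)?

Use c = 2.99792458 × 10^8 m/s, 1 eV = 1.602176634 × 10^-19 J.
Apply E = pc: E = 3.178 × 10^-13 J.
Converting to keV: E = 1983 keV ≈ 1980 keV.

1980 keV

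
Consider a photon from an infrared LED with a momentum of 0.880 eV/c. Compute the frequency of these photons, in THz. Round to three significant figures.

Take h = 6.62607015·10^-34 J·s, c = 2.99792458·10^8 m/s, 1 eV = 1.602176634·10^-19 J.
First convert: p = 0.880 eV/c = 4.7030·10^-28 kg·m/s.
For a photon f = pc/h, so f = 2.128·10^14 Hz.
Converting to THz: f = 212.8 THz ≈ 213 THz.

213 THz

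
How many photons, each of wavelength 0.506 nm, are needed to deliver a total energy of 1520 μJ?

Per-photon energy: E = 3.926 × 10^-16 J (from wavelength = 0.506 nm).
N = E_total / E_photon = 0.00152 J / 3.926 × 10^-16 J = 3.87 × 10^12.

3.87 × 10^12 photons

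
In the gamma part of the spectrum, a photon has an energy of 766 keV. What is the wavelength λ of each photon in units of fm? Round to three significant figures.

1620 fm

Convert to SI: E = 766 keV = 1.2273 × 10^-13 J.
Apply λ = hc/E: λ = 1.619 × 10^-12 m.
Converting to fm: λ = 1619 fm ≈ 1620 fm.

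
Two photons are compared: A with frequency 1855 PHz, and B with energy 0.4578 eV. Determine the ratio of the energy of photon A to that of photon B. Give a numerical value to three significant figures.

E_A = 1.229 × 10^-15 J (from frequency = 1855 PHz, via E = hf).
E_B = 7.335 × 10^-20 J (from energy = 0.4578 eV, via E given directly).
Ratio = 1.229 × 10^-15 / 7.335 × 10^-20 = 1.68 × 10^4.

1.68 × 10^4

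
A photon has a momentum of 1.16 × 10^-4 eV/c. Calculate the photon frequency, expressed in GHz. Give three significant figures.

28.0 GHz

First convert: p = 1.16 × 10^-4 eV/c = 6.1994 × 10^-32 kg·m/s.
For a photon f = pc/h, so f = 2.805 × 10^10 Hz.
Converting to GHz: f = 28.05 GHz ≈ 28.0 GHz.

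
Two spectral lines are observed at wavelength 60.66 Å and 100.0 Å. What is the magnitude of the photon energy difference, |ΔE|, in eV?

80.4 eV

Using E = hc/λ: E₁ = 3.2747 × 10^-17 J, E₂ = 1.9864 × 10^-17 J.
|ΔE| = |3.2747 × 10^-17 − 1.9864 × 10^-17| = 1.29 × 10^-17 J = 80.4 eV.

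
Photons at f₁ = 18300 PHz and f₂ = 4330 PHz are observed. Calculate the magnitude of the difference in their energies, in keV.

57.8 keV

Using E = hf: E₁ = 1.213e-14 J, E₂ = 2.869e-15 J.
|ΔE| = |1.213e-14 − 2.869e-15| = 9.26e-15 J = 57.8 keV.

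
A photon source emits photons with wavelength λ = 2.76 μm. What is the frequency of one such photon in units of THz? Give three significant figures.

(c = 2.99792458 × 10^8 m/s.)
First convert: λ = 2.76 μm = 2.76 × 10^-6 m.
Since f = c/λ for a photon, f = 1.086 × 10^14 Hz.
Converting to THz: f = 108.6 THz ≈ 109 THz.

109 THz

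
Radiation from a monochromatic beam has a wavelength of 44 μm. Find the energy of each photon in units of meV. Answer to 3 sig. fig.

28.2 meV

Take h = 6.62607015 × 10^-34 J·s, c = 2.99792458 × 10^8 m/s, 1 eV = 1.602176634 × 10^-19 J.
Convert to SI: λ = 44 μm = 4.4 × 10^-5 m.
Since E = hc/λ for a photon, E = 4.515 × 10^-21 J.
Converting to meV: E = 28.18 meV ≈ 28.2 meV.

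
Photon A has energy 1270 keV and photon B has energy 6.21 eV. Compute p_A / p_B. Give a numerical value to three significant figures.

2.05e5

p_A = 6.787e-22 kg·m/s (from energy = 1270 keV, via p = E/c).
p_B = 3.319e-27 kg·m/s (from energy = 6.21 eV, via p = E/c).
Ratio = 6.787e-22 / 3.319e-27 = 2.05e5.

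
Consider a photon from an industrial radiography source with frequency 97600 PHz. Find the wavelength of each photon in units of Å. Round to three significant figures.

Take c = 2.99792458e8 m/s.
Convert to SI: f = 97600 PHz = 9.76e19 Hz.
For a photon λ = c/f, so λ = 3.072e-12 m.
Converting to Å: λ = 0.03072 Å ≈ 0.0307 Å.

0.0307 Å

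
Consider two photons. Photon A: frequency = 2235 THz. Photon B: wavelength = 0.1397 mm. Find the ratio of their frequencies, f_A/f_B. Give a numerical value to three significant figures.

1040

f_A = 2.235e15 Hz (from frequency = 2235 THz, via f given directly).
f_B = 2.146e12 Hz (from wavelength = 0.1397 mm, via f = c/λ).
Ratio = 2.235e15 / 2.146e12 = 1040.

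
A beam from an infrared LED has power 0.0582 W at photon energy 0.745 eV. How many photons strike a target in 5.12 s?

2.50e18 photons

Total energy: E_total = P·t = 0.0582 × 5.12 = 0.2980 J.
Per-photon energy: E = 1.194e-19 J.
N = E_total / E_photon = 2.50e18.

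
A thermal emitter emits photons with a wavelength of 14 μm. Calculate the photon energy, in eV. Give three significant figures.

0.0886 eV

Use h = 6.62607015·10^-34 J·s, c = 2.99792458·10^8 m/s, 1 eV = 1.602176634·10^-19 J.
First convert: λ = 14 μm = 1.4·10^-5 m.
Apply E = hc/λ: E = 1.419·10^-20 J.
Converting to eV: E = 0.08856 eV ≈ 0.0886 eV.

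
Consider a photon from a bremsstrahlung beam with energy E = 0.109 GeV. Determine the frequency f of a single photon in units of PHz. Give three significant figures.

2.64·10^7 PHz

Convert to SI: E = 0.109 GeV = 1.7464·10^-11 J.
The photon relation is f = E/h, giving f = 2.636·10^22 Hz.
Converting to PHz: f = 2.636·10^7 PHz ≈ 2.64·10^7 PHz.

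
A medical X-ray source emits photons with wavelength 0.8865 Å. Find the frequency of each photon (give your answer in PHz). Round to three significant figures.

3380 PHz

(c = 2.99792458·10^8 m/s.)
In SI units: λ = 0.8865 Å = 8.865·10^-11 m.
The photon relation is f = c/λ, giving f = 3.382·10^18 Hz.
Converting to PHz: f = 3382 PHz ≈ 3380 PHz.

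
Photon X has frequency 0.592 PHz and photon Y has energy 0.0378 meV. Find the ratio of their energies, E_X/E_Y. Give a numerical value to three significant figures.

E_X = 3.923e-19 J (from frequency = 0.592 PHz, via E = hf).
E_Y = 6.056e-24 J (from energy = 0.0378 meV, via E given directly).
Ratio = 3.923e-19 / 6.056e-24 = 6.48e4.

6.48e4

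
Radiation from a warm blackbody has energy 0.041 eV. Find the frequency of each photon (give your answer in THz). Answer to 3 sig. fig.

(h = 6.62607015·10^-34 J·s, 1 eV = 1.602176634·10^-19 J.)
In SI units: E = 0.041 eV = 6.5689·10^-21 J.
Since f = E/h for a photon, f = 9.914·10^12 Hz.
Converting to THz: f = 9.914 THz ≈ 9.91 THz.

9.91 THz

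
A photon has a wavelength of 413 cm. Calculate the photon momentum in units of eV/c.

Use h = 6.62607015 × 10^-34 J·s, c = 2.99792458 × 10^8 m/s, 1 eV = 1.602176634 × 10^-19 J.
Convert to SI: λ = 413 cm = 4.13 m.
The photon relation is p = h/λ, giving p = 1.604 × 10^-34 kg·m/s.
Converting to eV/c: p = 3.002 × 10^-7 eV/c ≈ 3.00 × 10^-7 eV/c.

3.00 × 10^-7 eV/c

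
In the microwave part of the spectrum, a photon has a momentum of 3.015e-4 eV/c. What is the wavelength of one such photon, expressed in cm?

0.411 cm

Take h = 6.62607015e-34 J·s, c = 2.99792458e8 m/s, 1 eV = 1.602176634e-19 J.
In SI units: p = 3.015e-4 eV/c = 1.6113e-31 kg·m/s.
Apply λ = h/p: λ = 0.004112 m.
Converting to cm: λ = 0.4112 cm ≈ 0.411 cm.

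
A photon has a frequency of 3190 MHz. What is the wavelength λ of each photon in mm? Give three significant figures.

Take c = 2.99792458e8 m/s.
First convert: f = 3190 MHz = 3.19e9 Hz.
The photon relation is λ = c/f, giving λ = 0.09398 m.
Converting to mm: λ = 93.98 mm ≈ 94.0 mm.

94.0 mm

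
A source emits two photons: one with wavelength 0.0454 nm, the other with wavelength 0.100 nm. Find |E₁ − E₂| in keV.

Using E = hc/λ: E₁ = 4.375 × 10^-15 J, E₂ = 1.986 × 10^-15 J.
|ΔE| = |4.375 × 10^-15 − 1.986 × 10^-15| = 2.39 × 10^-15 J = 14.9 keV.

14.9 keV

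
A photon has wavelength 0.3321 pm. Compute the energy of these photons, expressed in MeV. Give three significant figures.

3.73 MeV

In SI units: λ = 0.3321 pm = 3.321e-13 m.
Since E = hc/λ for a photon, E = 5.981e-13 J.
Converting to MeV: E = 3.733 MeV ≈ 3.73 MeV.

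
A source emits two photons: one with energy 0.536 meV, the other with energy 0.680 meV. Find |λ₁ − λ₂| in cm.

Using λ = hc/E: λ₁ = 0.002313 m, λ₂ = 0.001823 m.
|Δλ| = |0.002313 − 0.001823| = 4.90·10^-4 m = 0.0490 cm.

0.0490 cm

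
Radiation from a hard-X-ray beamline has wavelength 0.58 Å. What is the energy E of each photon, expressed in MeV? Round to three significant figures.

Use h = 6.62607015 × 10^-34 J·s, c = 2.99792458 × 10^8 m/s, 1 eV = 1.602176634 × 10^-19 J.
First convert: λ = 0.58 Å = 5.8 × 10^-11 m.
Since E = hc/λ for a photon, E = 3.425 × 10^-15 J.
Converting to MeV: E = 0.02138 MeV ≈ 0.0214 MeV.

0.0214 MeV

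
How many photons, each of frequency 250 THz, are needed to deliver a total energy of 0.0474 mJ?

2.86·10^14 photons

Per-photon energy: E = 1.657·10^-19 J (from frequency = 250 THz).
N = E_total / E_photon = 4.74·10^-5 J / 1.657·10^-19 J = 2.86·10^14.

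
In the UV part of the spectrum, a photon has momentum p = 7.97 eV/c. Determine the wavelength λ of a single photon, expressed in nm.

Convert to SI: p = 7.97 eV/c = 4.2594 × 10^-27 kg·m/s.
Apply λ = h/p: λ = 1.556 × 10^-7 m.
Converting to nm: λ = 155.6 nm ≈ 156 nm.

156 nm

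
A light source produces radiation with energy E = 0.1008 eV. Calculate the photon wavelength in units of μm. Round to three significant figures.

12.3 μm

Use h = 6.62607015 × 10^-34 J·s, c = 2.99792458 × 10^8 m/s, 1 eV = 1.602176634 × 10^-19 J.
First convert: E = 0.1008 eV = 1.6150 × 10^-20 J.
Since λ = hc/E for a photon, λ = 1.230 × 10^-5 m.
Converting to μm: λ = 12.30 μm ≈ 12.3 μm.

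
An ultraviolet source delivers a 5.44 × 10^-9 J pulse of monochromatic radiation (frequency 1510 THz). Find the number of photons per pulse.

Per-photon energy: E = 1.001 × 10^-18 J (from frequency = 1510 THz).
N = E_total / E_photon = 5.44 × 10^-9 J / 1.001 × 10^-18 J = 5.44 × 10^9.

5.44 × 10^9 photons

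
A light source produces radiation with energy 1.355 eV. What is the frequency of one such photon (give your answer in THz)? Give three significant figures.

Use h = 6.62607015·10^-34 J·s, 1 eV = 1.602176634·10^-19 J.
First convert: E = 1.355 eV = 2.1709·10^-19 J.
The photon relation is f = E/h, giving f = 3.276·10^14 Hz.
Converting to THz: f = 327.6 THz ≈ 328 THz.

328 THz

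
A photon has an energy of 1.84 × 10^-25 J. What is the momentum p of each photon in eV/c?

Take c = 2.99792458 × 10^8 m/s, 1 eV = 1.602176634 × 10^-19 J.
For a photon p = E/c, so p = 6.138 × 10^-34 kg·m/s.
Converting to eV/c: p = 1.148 × 10^-6 eV/c ≈ 1.15 × 10^-6 eV/c.

1.15 × 10^-6 eV/c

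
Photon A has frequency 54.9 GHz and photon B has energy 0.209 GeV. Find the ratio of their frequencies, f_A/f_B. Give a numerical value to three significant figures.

1.09 × 10^-12

f_A = 5.490 × 10^10 Hz (from frequency = 54.9 GHz, via f given directly).
f_B = 5.054 × 10^22 Hz (from energy = 0.209 GeV, via f = E/h).
Ratio = 5.490 × 10^10 / 5.054 × 10^22 = 1.09 × 10^-12.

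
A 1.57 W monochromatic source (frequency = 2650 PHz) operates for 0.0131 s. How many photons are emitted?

1.17·10^13 photons

Total energy: E_total = P·t = 1.57 × 0.0131 = 0.02057 J.
Per-photon energy: E = 1.756·10^-15 J.
N = E_total / E_photon = 1.17·10^13.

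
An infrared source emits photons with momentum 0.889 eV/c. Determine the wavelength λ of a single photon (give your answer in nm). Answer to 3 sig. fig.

1390 nm

In SI units: p = 0.889 eV/c = 4.7511e-28 kg·m/s.
Since λ = h/p for a photon, λ = 1.395e-6 m.
Converting to nm: λ = 1395 nm ≈ 1390 nm.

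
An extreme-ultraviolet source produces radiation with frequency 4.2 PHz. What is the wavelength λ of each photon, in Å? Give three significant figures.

714 Å

In SI units: f = 4.2 PHz = 4.2e15 Hz.
Apply λ = c/f: λ = 7.138e-8 m.
Converting to Å: λ = 713.8 Å ≈ 714 Å.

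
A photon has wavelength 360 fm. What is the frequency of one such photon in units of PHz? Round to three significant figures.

First convert: λ = 360 fm = 3.6e-13 m.
Since f = c/λ for a photon, f = 8.328e20 Hz.
Converting to PHz: f = 832800 PHz ≈ 8.33e5 PHz.

8.33e5 PHz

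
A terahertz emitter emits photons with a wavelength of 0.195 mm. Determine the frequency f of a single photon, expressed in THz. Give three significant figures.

Convert to SI: λ = 0.195 mm = 1.95e-4 m.
For a photon f = c/λ, so f = 1.537e12 Hz.
Converting to THz: f = 1.537 THz ≈ 1.54 THz.

1.54 THz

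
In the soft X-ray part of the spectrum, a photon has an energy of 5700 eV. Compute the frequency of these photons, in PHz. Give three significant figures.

Use h = 6.62607015e-34 J·s, 1 eV = 1.602176634e-19 J.
Convert to SI: E = 5700 eV = 9.1324e-16 J.
For a photon f = E/h, so f = 1.378e18 Hz.
Converting to PHz: f = 1378 PHz ≈ 1380 PHz.

1380 PHz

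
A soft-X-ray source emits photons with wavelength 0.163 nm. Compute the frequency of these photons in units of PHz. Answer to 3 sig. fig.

Take c = 2.99792458e8 m/s.
Convert to SI: λ = 0.163 nm = 1.63e-10 m.
Since f = c/λ for a photon, f = 1.839e18 Hz.
Converting to PHz: f = 1839 PHz ≈ 1840 PHz.

1840 PHz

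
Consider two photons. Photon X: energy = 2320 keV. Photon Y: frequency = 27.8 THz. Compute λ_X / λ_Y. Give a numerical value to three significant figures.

λ_X = 5.344 × 10^-13 m (from energy = 2320 keV, via λ = hc/E).
λ_Y = 1.078 × 10^-5 m (from frequency = 27.8 THz, via λ = c/f).
Ratio = 5.344 × 10^-13 / 1.078 × 10^-5 = 4.96 × 10^-8.

4.96 × 10^-8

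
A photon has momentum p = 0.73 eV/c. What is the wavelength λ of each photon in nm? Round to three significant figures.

Convert to SI: p = 0.73 eV/c = 3.9013·10^-28 kg·m/s.
The photon relation is λ = h/p, giving λ = 1.698·10^-6 m.
Converting to nm: λ = 1698 nm ≈ 1700 nm.

1700 nm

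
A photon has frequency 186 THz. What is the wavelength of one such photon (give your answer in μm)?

Use c = 2.99792458 × 10^8 m/s.
First convert: f = 186 THz = 1.86 × 10^14 Hz.
The photon relation is λ = c/f, giving λ = 1.612 × 10^-6 m.
Converting to μm: λ = 1.612 μm ≈ 1.61 μm.

1.61 μm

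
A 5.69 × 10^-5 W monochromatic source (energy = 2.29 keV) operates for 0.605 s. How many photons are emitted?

Total energy: E_total = P·t = 5.69 × 10^-5 × 0.605 = 3.442 × 10^-5 J.
Per-photon energy: E = 3.669 × 10^-16 J.
N = E_total / E_photon = 9.38 × 10^10.

9.38 × 10^10 photons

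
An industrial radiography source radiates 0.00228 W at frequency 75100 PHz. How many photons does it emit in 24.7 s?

1.13 × 10^12 photons

Total energy: E_total = P·t = 0.00228 × 24.7 = 0.05632 J.
Per-photon energy: E = 4.976 × 10^-14 J.
N = E_total / E_photon = 1.13 × 10^12.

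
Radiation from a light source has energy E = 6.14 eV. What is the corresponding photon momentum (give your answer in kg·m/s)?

3.28 × 10^-27 kg·m/s

In SI units: E = 6.14 eV = 9.8374 × 10^-19 J.
Apply p = E/c: p = 3.281 × 10^-27 kg·m/s.
So p ≈ 3.28 × 10^-27 kg·m/s.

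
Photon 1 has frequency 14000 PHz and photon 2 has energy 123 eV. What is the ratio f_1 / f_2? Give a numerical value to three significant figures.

471

f_1 = 1.400 × 10^19 Hz (from frequency = 14000 PHz, via f given directly).
f_2 = 2.974 × 10^16 Hz (from energy = 123 eV, via f = E/h).
Ratio = 1.400 × 10^19 / 2.974 × 10^16 = 471.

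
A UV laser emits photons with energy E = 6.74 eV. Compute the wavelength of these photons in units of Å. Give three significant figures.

Take h = 6.62607015 × 10^-34 J·s, c = 2.99792458 × 10^8 m/s, 1 eV = 1.602176634 × 10^-19 J.
In SI units: E = 6.74 eV = 1.0799 × 10^-18 J.
The photon relation is λ = hc/E, giving λ = 1.840 × 10^-7 m.
Converting to Å: λ = 1840 Å ≈ 1840 Å.

1840 Å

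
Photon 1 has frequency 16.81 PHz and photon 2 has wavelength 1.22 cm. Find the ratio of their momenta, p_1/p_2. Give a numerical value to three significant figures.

6.84·10^5

p_1 = 3.715·10^-26 kg·m/s (from frequency = 16.81 PHz, via p = hf/c).
p_2 = 5.431·10^-32 kg·m/s (from wavelength = 1.22 cm, via p = h/λ).
Ratio = 3.715·10^-26 / 5.431·10^-32 = 6.84·10^5.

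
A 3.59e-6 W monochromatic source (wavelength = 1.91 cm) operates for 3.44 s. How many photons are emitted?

Total energy: E_total = P·t = 3.59e-6 × 3.44 = 1.235e-5 J.
Per-photon energy: E = 1.040e-23 J.
N = E_total / E_photon = 1.19e18.

1.19e18 photons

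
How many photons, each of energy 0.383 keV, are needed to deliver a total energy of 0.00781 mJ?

Per-photon energy: E = 6.136e-17 J (from energy = 0.383 keV).
N = E_total / E_photon = 7.81e-6 J / 6.136e-17 J = 1.27e11.

1.27e11 photons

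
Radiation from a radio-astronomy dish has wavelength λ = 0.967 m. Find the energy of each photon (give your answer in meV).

Take h = 6.62607015 × 10^-34 J·s, c = 2.99792458 × 10^8 m/s, 1 eV = 1.602176634 × 10^-19 J.
For a photon E = hc/λ, so E = 2.054 × 10^-25 J.
Converting to meV: E = 0.001282 meV ≈ 1.28 × 10^-3 meV.

1.28 × 10^-3 meV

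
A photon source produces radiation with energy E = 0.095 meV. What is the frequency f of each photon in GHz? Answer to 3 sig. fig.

23.0 GHz

Use h = 6.62607015e-34 J·s, 1 eV = 1.602176634e-19 J.
In SI units: E = 0.095 meV = 1.5221e-23 J.
Since f = E/h for a photon, f = 2.297e10 Hz.
Converting to GHz: f = 22.97 GHz ≈ 23.0 GHz.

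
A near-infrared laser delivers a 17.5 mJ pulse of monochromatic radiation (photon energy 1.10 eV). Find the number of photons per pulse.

9.93 × 10^16 photons

Per-photon energy: E = 1.762 × 10^-19 J (from energy = 1.10 eV).
N = E_total / E_photon = 0.0175 J / 1.762 × 10^-19 J = 9.93 × 10^16.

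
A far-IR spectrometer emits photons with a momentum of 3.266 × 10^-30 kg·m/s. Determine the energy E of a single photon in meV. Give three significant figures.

6.11 meV

Use c = 2.99792458 × 10^8 m/s, 1 eV = 1.602176634 × 10^-19 J.
The photon relation is E = pc, giving E = 9.791 × 10^-22 J.
Converting to meV: E = 6.111 meV ≈ 6.11 meV.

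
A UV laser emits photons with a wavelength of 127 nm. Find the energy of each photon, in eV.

In SI units: λ = 127 nm = 1.27e-7 m.
Apply E = hc/λ: E = 1.564e-18 J.
Converting to eV: E = 9.763 eV ≈ 9.76 eV.

9.76 eV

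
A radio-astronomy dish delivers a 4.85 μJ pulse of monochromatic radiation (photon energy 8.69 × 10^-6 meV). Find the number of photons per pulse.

3.48 × 10^21 photons

Per-photon energy: E = 1.392 × 10^-27 J (from energy = 8.69 × 10^-6 meV).
N = E_total / E_photon = 4.85 × 10^-6 J / 1.392 × 10^-27 J = 3.48 × 10^21.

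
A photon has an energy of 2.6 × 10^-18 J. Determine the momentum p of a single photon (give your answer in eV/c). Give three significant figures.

For a photon p = E/c, so p = 8.673 × 10^-27 kg·m/s.
Converting to eV/c: p = 16.23 eV/c ≈ 16.2 eV/c.

16.2 eV/c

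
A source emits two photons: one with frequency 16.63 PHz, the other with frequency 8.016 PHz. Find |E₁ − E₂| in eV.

35.6 eV

Using E = hf: E₁ = 1.1019e-17 J, E₂ = 5.3115e-18 J.
|ΔE| = |1.1019e-17 − 5.3115e-18| = 5.71e-18 J = 35.6 eV.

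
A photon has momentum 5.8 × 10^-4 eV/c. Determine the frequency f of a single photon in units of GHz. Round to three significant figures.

140 GHz

Convert to SI: p = 5.8 × 10^-4 eV/c = 3.0997 × 10^-31 kg·m/s.
For a photon f = pc/h, so f = 1.402 × 10^11 Hz.
Converting to GHz: f = 140.2 GHz ≈ 140 GHz.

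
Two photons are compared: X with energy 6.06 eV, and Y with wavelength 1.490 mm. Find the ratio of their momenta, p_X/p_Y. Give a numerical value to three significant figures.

p_X = 3.239e-27 kg·m/s (from energy = 6.06 eV, via p = E/c).
p_Y = 4.447e-31 kg·m/s (from wavelength = 1.490 mm, via p = h/λ).
Ratio = 3.239e-27 / 4.447e-31 = 7280.

7280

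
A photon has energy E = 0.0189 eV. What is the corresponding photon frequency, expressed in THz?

4.57 THz

Take h = 6.62607015·10^-34 J·s, 1 eV = 1.602176634·10^-19 J.
First convert: E = 0.0189 eV = 3.0281·10^-21 J.
The photon relation is f = E/h, giving f = 4.570·10^12 Hz.
Converting to THz: f = 4.570 THz ≈ 4.57 THz.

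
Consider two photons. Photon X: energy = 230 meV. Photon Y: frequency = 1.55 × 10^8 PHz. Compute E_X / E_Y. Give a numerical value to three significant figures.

E_X = 3.685 × 10^-20 J (from energy = 230 meV, via E given directly).
E_Y = 1.027 × 10^-10 J (from frequency = 1.55 × 10^8 PHz, via E = hf).
Ratio = 3.685 × 10^-20 / 1.027 × 10^-10 = 3.59 × 10^-10.

3.59 × 10^-10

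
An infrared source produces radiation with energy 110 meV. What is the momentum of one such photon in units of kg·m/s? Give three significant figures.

(c = 2.99792458·10^8 m/s, 1 eV = 1.602176634·10^-19 J.)
Convert to SI: E = 110 meV = 1.7624·10^-20 J.
The photon relation is p = E/c, giving p = 5.879·10^-29 kg·m/s.
So p ≈ 5.88·10^-29 kg·m/s.

5.88·10^-29 kg·m/s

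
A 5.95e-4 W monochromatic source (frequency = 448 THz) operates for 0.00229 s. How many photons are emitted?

4.59e12 photons

Total energy: E_total = P·t = 5.95e-4 × 0.00229 = 1.363e-6 J.
Per-photon energy: E = 2.968e-19 J.
N = E_total / E_photon = 4.59e12.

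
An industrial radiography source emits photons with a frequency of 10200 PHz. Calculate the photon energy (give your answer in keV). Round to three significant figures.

Take h = 6.62607015 × 10^-34 J·s, 1 eV = 1.602176634 × 10^-19 J.
In SI units: f = 10200 PHz = 1.02 × 10^19 Hz.
Since E = hf for a photon, E = 6.759 × 10^-15 J.
Converting to keV: E = 42.18 keV ≈ 42.2 keV.

42.2 keV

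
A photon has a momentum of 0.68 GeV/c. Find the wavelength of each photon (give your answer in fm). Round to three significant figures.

1.82 fm

(h = 6.62607015 × 10^-34 J·s, c = 2.99792458 × 10^8 m/s, 1 eV = 1.602176634 × 10^-19 J.)
First convert: p = 0.68 GeV/c = 3.6341 × 10^-19 kg·m/s.
The photon relation is λ = h/p, giving λ = 1.823 × 10^-15 m.
Converting to fm: λ = 1.823 fm ≈ 1.82 fm.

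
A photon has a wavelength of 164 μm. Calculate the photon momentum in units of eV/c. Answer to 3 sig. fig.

First convert: λ = 164 μm = 1.64e-4 m.
Apply p = h/λ: p = 4.040e-30 kg·m/s.
Converting to eV/c: p = 0.007560 eV/c ≈ 7.56e-3 eV/c.

7.56e-3 eV/c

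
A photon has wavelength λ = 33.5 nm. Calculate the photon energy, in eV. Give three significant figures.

Convert to SI: λ = 33.5 nm = 3.35e-8 m.
The photon relation is E = hc/λ, giving E = 5.930e-18 J.
Converting to eV: E = 37.01 eV ≈ 37.0 eV.

37.0 eV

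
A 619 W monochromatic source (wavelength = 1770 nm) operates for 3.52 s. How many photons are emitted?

1.94 × 10^22 photons

Total energy: E_total = P·t = 619 × 3.52 = 2179 J.
Per-photon energy: E = 1.122 × 10^-19 J.
N = E_total / E_photon = 1.94 × 10^22.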